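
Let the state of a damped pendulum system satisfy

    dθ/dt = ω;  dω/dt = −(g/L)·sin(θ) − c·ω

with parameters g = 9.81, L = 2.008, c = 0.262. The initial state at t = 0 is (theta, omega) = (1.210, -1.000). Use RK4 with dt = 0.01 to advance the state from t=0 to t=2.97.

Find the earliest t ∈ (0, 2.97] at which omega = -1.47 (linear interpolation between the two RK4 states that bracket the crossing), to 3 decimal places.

t = 0.114

t=0.000: state=(1.210, -1.000)
step 1 (dt=0.01): k1=(-1.000, -4.309), k2=(-1.022, -4.295), k3=(-1.021, -4.294), k4=(-1.043, -4.280); state += dt/6·(k1+2k2+2k3+k4)
t=0.010: state=(1.200, -1.043)
t=0.020: state=(1.189, -1.086)
t=0.030: state=(1.178, -1.128)
continuing one RK4 step at a time; state shown every 10 steps (Δt=0.1):
t=0.100: state=(1.089, -1.415)
t=0.110: state=(1.075, -1.454)
next step: t=0.120: state=(1.060, -1.493) — omega has crossed -1.47
linear interpolation between t=0.110 (-1.45391) and t=0.120 (-1.49284) → t≈0.114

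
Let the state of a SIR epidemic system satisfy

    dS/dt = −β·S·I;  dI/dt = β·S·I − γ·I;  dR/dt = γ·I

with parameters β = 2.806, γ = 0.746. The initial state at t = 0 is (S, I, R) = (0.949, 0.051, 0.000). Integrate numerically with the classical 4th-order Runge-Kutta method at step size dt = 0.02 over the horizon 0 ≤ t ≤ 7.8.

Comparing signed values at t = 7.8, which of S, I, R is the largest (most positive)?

largest component: R

t=0.000: state=(0.949, 0.051, 0.000)
step 1 (dt=0.02): k1=(-0.136, 0.098, 0.038), k2=(-0.138, 0.099, 0.039), k3=(-0.138, 0.099, 0.039), k4=(-0.141, 0.101, 0.040); state += dt/6·(k1+2k2+2k3+k4)
t=0.020: state=(0.946, 0.053, 0.001)
t=0.040: state=(0.943, 0.055, 0.002)
t=0.060: state=(0.940, 0.057, 0.002)
continuing one RK4 step at a time; state shown every 25 steps (Δt=0.5):
t=0.500: state=(0.844, 0.125, 0.031)
t=1.000: state=(0.653, 0.248, 0.100)
t=1.500: state=(0.423, 0.362, 0.215)
t=2.000: state=(0.246, 0.395, 0.359)
t=2.500: state=(0.144, 0.355, 0.501)
t=3.000: state=(0.092, 0.287, 0.621)
t=3.500: state=(0.064, 0.220, 0.715)
t=4.000: state=(0.049, 0.164, 0.786)
t=4.500: state=(0.040, 0.120, 0.839)
t=5.000: state=(0.035, 0.087, 0.878)
t=5.500: state=(0.031, 0.063, 0.905)
t=6.000: state=(0.029, 0.045, 0.926)
t=6.500: state=(0.028, 0.032, 0.940)
t=7.000: state=(0.027, 0.023, 0.950)
t=7.500: state=(0.026, 0.017, 0.958)
t=7.800: state=(0.026, 0.014, 0.961)
compare at T: S=0.026, I=0.014, R=0.961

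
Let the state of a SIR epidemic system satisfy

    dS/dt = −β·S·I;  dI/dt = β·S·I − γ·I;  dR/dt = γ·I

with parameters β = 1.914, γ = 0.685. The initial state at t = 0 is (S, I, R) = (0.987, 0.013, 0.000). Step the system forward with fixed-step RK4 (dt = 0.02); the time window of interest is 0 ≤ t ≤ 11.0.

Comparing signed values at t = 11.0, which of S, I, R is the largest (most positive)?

largest component: R

t=0.000: state=(0.987, 0.013, 0.000)
step 1 (dt=0.02): k1=(-0.025, 0.016, 0.009), k2=(-0.025, 0.016, 0.009), k3=(-0.025, 0.016, 0.009), k4=(-0.025, 0.016, 0.009); state += dt/6·(k1+2k2+2k3+k4)
t=0.020: state=(0.987, 0.013, 0.000)
t=0.040: state=(0.986, 0.014, 0.000)
t=0.060: state=(0.985, 0.014, 0.001)
continuing one RK4 step at a time; state shown every 25 steps (Δt=0.5):
t=0.500: state=(0.970, 0.024, 0.006)
t=1.000: state=(0.941, 0.042, 0.017)
t=1.500: state=(0.892, 0.072, 0.036)
t=2.000: state=(0.817, 0.115, 0.068)
t=2.500: state=(0.713, 0.171, 0.116)
t=3.000: state=(0.589, 0.226, 0.185)
t=3.500: state=(0.465, 0.266, 0.269)
t=4.000: state=(0.357, 0.279, 0.364)
t=4.500: state=(0.275, 0.268, 0.458)
t=5.000: state=(0.215, 0.240, 0.545)
t=5.500: state=(0.174, 0.205, 0.621)
t=6.000: state=(0.145, 0.169, 0.685)
t=6.500: state=(0.126, 0.137, 0.737)
t=7.000: state=(0.112, 0.109, 0.779)
t=7.500: state=(0.102, 0.086, 0.813)
t=8.000: state=(0.095, 0.067, 0.838)
t=8.500: state=(0.090, 0.052, 0.859)
t=9.000: state=(0.086, 0.040, 0.874)
t=9.500: state=(0.083, 0.031, 0.886)
t=10.000: state=(0.081, 0.024, 0.896)
t=10.500: state=(0.079, 0.018, 0.903)
t=11.000: state=(0.078, 0.014, 0.908)
compare at T: S=0.078, I=0.014, R=0.908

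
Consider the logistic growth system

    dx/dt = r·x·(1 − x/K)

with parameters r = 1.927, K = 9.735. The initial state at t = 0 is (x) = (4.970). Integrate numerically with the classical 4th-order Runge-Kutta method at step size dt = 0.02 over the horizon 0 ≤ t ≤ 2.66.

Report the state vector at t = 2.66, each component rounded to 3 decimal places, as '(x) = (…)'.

t=0.000: state=(4.970)
step 1 (dt=0.02): k1=(4.688), k2=(4.685), k3=(4.685), k4=(4.682); state += dt/6·(k1+2k2+2k3+k4)
t=0.020: state=(5.064)
t=0.040: state=(5.157)
t=0.060: state=(5.251)
continuing one RK4 step at a time; state shown every 5 steps (Δt=0.1):
t=0.100: state=(5.436)
t=0.200: state=(5.892)
t=0.300: state=(6.330)
t=0.400: state=(6.744)
t=0.500: state=(7.128)
t=0.600: state=(7.479)
t=0.700: state=(7.795)
t=0.800: state=(8.077)
t=0.900: state=(8.326)
t=1.000: state=(8.543)
t=1.100: state=(8.730)
t=1.200: state=(8.891)
t=1.300: state=(9.028)
t=1.400: state=(9.144)
t=1.500: state=(9.243)
t=1.600: state=(9.325)
t=1.700: state=(9.395)
t=1.800: state=(9.453)
t=1.900: state=(9.501)
t=2.000: state=(9.541)
t=2.100: state=(9.575)
t=2.200: state=(9.602)
t=2.300: state=(9.625)
t=2.400: state=(9.644)
t=2.500: state=(9.660)
t=2.600: state=(9.673)
t=2.660: state=(9.680)

(x) = (9.680)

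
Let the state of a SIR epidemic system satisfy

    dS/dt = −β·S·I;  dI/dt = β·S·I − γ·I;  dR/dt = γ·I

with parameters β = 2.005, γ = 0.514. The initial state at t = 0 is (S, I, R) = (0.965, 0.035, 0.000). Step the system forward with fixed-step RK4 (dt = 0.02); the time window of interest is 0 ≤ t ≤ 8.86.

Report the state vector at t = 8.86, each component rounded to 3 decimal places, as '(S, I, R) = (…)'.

t=0.000: state=(0.965, 0.035, 0.000)
step 1 (dt=0.02): k1=(-0.068, 0.050, 0.018), k2=(-0.069, 0.050, 0.018), k3=(-0.069, 0.050, 0.018), k4=(-0.070, 0.051, 0.019); state += dt/6·(k1+2k2+2k3+k4)
t=0.020: state=(0.964, 0.036, 0.000)
t=0.040: state=(0.962, 0.037, 0.001)
t=0.060: state=(0.961, 0.038, 0.001)
continuing one RK4 step at a time; state shown every 25 steps (Δt=0.5):
t=0.500: state=(0.917, 0.070, 0.013)
t=1.000: state=(0.832, 0.130, 0.038)
t=1.500: state=(0.700, 0.218, 0.082)
t=2.000: state=(0.536, 0.313, 0.151)
t=2.500: state=(0.377, 0.382, 0.241)
t=3.000: state=(0.253, 0.404, 0.343)
t=3.500: state=(0.170, 0.385, 0.445)
t=4.000: state=(0.118, 0.343, 0.539)
t=4.500: state=(0.086, 0.294, 0.621)
t=5.000: state=(0.065, 0.245, 0.690)
t=5.500: state=(0.052, 0.201, 0.747)
t=6.000: state=(0.044, 0.163, 0.793)
t=6.500: state=(0.038, 0.131, 0.831)
t=7.000: state=(0.034, 0.105, 0.861)
t=7.500: state=(0.030, 0.084, 0.886)
t=8.000: state=(0.028, 0.067, 0.905)
t=8.500: state=(0.027, 0.053, 0.920)
t=8.860: state=(0.026, 0.045, 0.929)

(S, I, R) = (0.026, 0.045, 0.929)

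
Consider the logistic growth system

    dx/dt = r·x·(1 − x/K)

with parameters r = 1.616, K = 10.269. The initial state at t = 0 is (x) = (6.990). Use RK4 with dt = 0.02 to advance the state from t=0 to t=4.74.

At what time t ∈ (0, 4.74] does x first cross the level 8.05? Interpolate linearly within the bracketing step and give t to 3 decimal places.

t = 0.329

t=0.000: state=(6.990)
step 1 (dt=0.02): k1=(3.607), k2=(3.586), k3=(3.586), k4=(3.564); state += dt/6·(k1+2k2+2k3+k4)
t=0.020: state=(7.062)
t=0.040: state=(7.133)
t=0.060: state=(7.203)
continuing one RK4 step at a time; state shown every 10 steps (Δt=0.2):
t=0.200: state=(7.666)
t=0.320: state=(8.025)
next step: t=0.340: state=(8.081) — x has crossed 8.05
linear interpolation between t=0.320 (8.02458) and t=0.340 (8.08075) → t≈0.329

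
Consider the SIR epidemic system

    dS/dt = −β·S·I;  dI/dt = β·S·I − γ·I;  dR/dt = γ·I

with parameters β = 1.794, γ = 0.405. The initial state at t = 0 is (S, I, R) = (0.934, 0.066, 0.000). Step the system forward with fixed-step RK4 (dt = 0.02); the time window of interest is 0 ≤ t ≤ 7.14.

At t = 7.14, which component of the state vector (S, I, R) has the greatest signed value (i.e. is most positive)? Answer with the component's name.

largest component: R

t=0.000: state=(0.934, 0.066, 0.000)
step 1 (dt=0.02): k1=(-0.111, 0.084, 0.027), k2=(-0.112, 0.085, 0.027), k3=(-0.112, 0.085, 0.027), k4=(-0.113, 0.086, 0.027); state += dt/6·(k1+2k2+2k3+k4)
t=0.020: state=(0.932, 0.068, 0.001)
t=0.040: state=(0.929, 0.069, 0.001)
t=0.060: state=(0.927, 0.071, 0.002)
continuing one RK4 step at a time; state shown every 25 steps (Δt=0.5):
t=0.500: state=(0.861, 0.121, 0.018)
t=1.000: state=(0.746, 0.204, 0.051)
t=1.500: state=(0.594, 0.304, 0.102)
t=2.000: state=(0.434, 0.393, 0.173)
t=2.500: state=(0.297, 0.444, 0.259)
t=3.000: state=(0.198, 0.452, 0.350)
t=3.500: state=(0.133, 0.427, 0.440)
t=4.000: state=(0.092, 0.385, 0.522)
t=4.500: state=(0.067, 0.338, 0.595)
t=5.000: state=(0.050, 0.291, 0.659)
t=5.500: state=(0.040, 0.247, 0.713)
t=6.000: state=(0.032, 0.208, 0.759)
t=6.500: state=(0.027, 0.175, 0.798)
t=7.000: state=(0.024, 0.146, 0.830)
t=7.140: state=(0.023, 0.139, 0.838)
compare at T: S=0.023, I=0.139, R=0.838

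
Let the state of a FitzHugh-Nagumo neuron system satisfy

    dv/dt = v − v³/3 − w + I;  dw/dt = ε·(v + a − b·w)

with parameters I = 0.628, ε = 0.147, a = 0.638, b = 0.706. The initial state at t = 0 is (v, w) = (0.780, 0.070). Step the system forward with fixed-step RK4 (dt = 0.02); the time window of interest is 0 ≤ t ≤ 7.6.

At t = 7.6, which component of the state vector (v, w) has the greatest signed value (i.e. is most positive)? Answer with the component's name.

largest component: w

t=0.000: state=(0.780, 0.070)
step 1 (dt=0.02): k1=(1.180, 0.201), k2=(1.182, 0.203), k3=(1.182, 0.203), k4=(1.185, 0.204); state += dt/6·(k1+2k2+2k3+k4)
t=0.020: state=(0.804, 0.074)
t=0.040: state=(0.827, 0.078)
t=0.060: state=(0.851, 0.082)
continuing one RK4 step at a time; state shown every 25 steps (Δt=0.5):
t=0.500: state=(1.347, 0.189)
t=1.000: state=(1.684, 0.336)
t=1.500: state=(1.778, 0.489)
t=2.000: state=(1.764, 0.638)
t=2.500: state=(1.715, 0.776)
t=3.000: state=(1.654, 0.903)
t=3.500: state=(1.587, 1.019)
t=4.000: state=(1.517, 1.124)
t=4.500: state=(1.444, 1.219)
t=5.000: state=(1.366, 1.304)
t=5.500: state=(1.284, 1.379)
t=6.000: state=(1.194, 1.443)
t=6.500: state=(1.094, 1.498)
t=7.000: state=(0.979, 1.542)
t=7.500: state=(0.842, 1.575)
t=7.600: state=(0.811, 1.580)
compare at T: v=0.811, w=1.580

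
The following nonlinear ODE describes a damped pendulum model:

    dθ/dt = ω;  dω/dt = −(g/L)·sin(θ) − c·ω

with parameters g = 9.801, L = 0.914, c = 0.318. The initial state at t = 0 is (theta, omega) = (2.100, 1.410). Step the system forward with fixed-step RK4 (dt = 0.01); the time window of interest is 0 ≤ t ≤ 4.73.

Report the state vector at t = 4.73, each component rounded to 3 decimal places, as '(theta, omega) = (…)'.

(theta, omega) = (0.948, -0.527)

t=0.000: state=(2.100, 1.410)
step 1 (dt=0.01): k1=(1.410, -9.705), k2=(1.361, -9.651), k3=(1.362, -9.652), k4=(1.313, -9.599); state += dt/6·(k1+2k2+2k3+k4)
t=0.010: state=(2.114, 1.313)
t=0.020: state=(2.126, 1.218)
t=0.030: state=(2.138, 1.124)
continuing one RK4 step at a time; state shown every 20 steps (Δt=0.2):
t=0.200: state=(2.199, -0.380)
t=0.400: state=(1.949, -2.143)
t=0.600: state=(1.330, -4.046)
t=0.800: state=(0.370, -5.320)
t=1.000: state=(-0.664, -4.669)
t=1.200: state=(-1.401, -2.598)
t=1.400: state=(-1.695, -0.368)
t=1.600: state=(-1.558, 1.722)
t=1.800: state=(-1.019, 3.602)
t=2.000: state=(-0.180, 4.537)
t=2.200: state=(0.675, 3.727)
t=2.400: state=(1.235, 1.782)
t=2.600: state=(1.377, -0.350)
t=2.800: state=(1.107, -2.308)
t=3.000: state=(0.493, -3.661)
t=3.200: state=(-0.265, -3.657)
t=3.400: state=(-0.876, -2.282)
t=3.600: state=(-1.142, -0.352)
t=3.800: state=(-1.020, 1.531)
t=4.000: state=(-0.561, 2.931)
t=4.200: state=(0.079, 3.242)
t=4.400: state=(0.648, 2.276)
t=4.600: state=(0.943, 0.615)
t=4.730: state=(0.948, -0.527)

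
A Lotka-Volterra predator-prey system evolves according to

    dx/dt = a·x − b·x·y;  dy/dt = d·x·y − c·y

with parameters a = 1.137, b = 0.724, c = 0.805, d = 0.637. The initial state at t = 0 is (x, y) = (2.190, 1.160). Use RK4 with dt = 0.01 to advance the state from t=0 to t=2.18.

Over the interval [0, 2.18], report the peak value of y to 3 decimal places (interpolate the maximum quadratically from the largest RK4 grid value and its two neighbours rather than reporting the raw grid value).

max y = 2.677

t=0.000: state=(2.190, 1.160)
step 1 (dt=0.01): k1=(0.651, 0.684), k2=(0.646, 0.689), k3=(0.646, 0.689), k4=(0.642, 0.693); state += dt/6·(k1+2k2+2k3+k4)
t=0.010: state=(2.196, 1.167)
t=0.020: state=(2.203, 1.174)
t=0.030: state=(2.209, 1.181)
continuing one RK4 step at a time; state shown every 10 steps (Δt=0.1):
t=0.100: state=(2.250, 1.233)
t=0.200: state=(2.299, 1.315)
t=0.300: state=(2.334, 1.406)
t=0.400: state=(2.354, 1.507)
t=0.500: state=(2.356, 1.615)
t=0.600: state=(2.338, 1.731)
t=0.700: state=(2.301, 1.852)
t=0.800: state=(2.245, 1.975)
t=0.900: state=(2.170, 2.097)
t=1.000: state=(2.080, 2.216)
t=1.100: state=(1.977, 2.327)
t=1.200: state=(1.865, 2.426)
t=1.300: state=(1.747, 2.511)
t=1.400: state=(1.628, 2.580)
t=1.500: state=(1.510, 2.631)
t=1.600: state=(1.397, 2.663)
t=1.700: state=(1.290, 2.676)
t=1.800: state=(1.191, 2.672)
t=1.900: state=(1.100, 2.652)
t=2.000: state=(1.019, 2.618)
t=2.100: state=(0.946, 2.571)
t=2.180: state=(0.894, 2.526)
largest grid value and its neighbours: y(1.720)=2.67683, y(1.730)=2.67684, y(1.740)=2.67668
parabola through these three points peaks at t≈1.726 with y≈2.67685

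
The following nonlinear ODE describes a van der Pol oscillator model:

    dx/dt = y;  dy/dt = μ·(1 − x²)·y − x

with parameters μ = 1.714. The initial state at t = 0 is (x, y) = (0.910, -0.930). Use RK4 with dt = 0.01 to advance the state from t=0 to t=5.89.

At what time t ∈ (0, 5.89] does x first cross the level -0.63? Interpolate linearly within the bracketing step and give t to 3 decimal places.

t = 0.828

t=0.000: state=(0.910, -0.930)
step 1 (dt=0.01): k1=(-0.930, -1.184), k2=(-0.936, -1.195), k3=(-0.936, -1.195), k4=(-0.942, -1.206); state += dt/6·(k1+2k2+2k3+k4)
t=0.010: state=(0.901, -0.942)
t=0.020: state=(0.891, -0.954)
t=0.030: state=(0.882, -0.967)
continuing one RK4 step at a time; state shown every 20 steps (Δt=0.2):
t=0.200: state=(0.697, -1.220)
t=0.400: state=(0.412, -1.668)
t=0.600: state=(0.014, -2.354)
t=0.800: state=(-0.540, -3.164)
t=0.820: state=(-0.604, -3.226)
next step: t=0.830: state=(-0.637, -3.254) — x has crossed -0.63
linear interpolation between t=0.820 (-0.60413) and t=0.830 (-0.63653) → t≈0.828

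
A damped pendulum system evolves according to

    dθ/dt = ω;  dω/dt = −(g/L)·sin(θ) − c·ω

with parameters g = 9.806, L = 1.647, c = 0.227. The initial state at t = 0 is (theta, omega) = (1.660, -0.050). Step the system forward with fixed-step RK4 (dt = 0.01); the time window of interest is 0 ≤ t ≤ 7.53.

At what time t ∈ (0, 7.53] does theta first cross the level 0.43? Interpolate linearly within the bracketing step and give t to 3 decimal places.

t = 0.664

t=0.000: state=(1.660, -0.050)
step 1 (dt=0.01): k1=(-0.050, -5.919), k2=(-0.080, -5.912), k3=(-0.080, -5.912), k4=(-0.109, -5.906); state += dt/6·(k1+2k2+2k3+k4)
t=0.010: state=(1.659, -0.109)
t=0.020: state=(1.658, -0.168)
t=0.030: state=(1.656, -0.227)
continuing one RK4 step at a time; state shown every 25 steps (Δt=0.25):
t=0.250: state=(1.466, -1.492)
t=0.500: state=(0.928, -2.752)
t=0.660: state=(0.443, -3.244)
next step: t=0.670: state=(0.411, -3.261) — theta has crossed 0.43
linear interpolation between t=0.660 (0.44326) and t=0.670 (0.41074) → t≈0.664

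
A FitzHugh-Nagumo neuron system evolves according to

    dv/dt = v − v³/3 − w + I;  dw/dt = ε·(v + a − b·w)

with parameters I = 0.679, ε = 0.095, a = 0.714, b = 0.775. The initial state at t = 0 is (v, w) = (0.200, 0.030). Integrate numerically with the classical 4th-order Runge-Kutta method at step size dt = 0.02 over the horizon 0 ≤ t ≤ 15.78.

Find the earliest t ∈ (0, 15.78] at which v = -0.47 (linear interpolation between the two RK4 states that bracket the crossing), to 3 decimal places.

t=0.000: state=(0.200, 0.030)
step 1 (dt=0.02): k1=(0.846, 0.085), k2=(0.854, 0.085), k3=(0.854, 0.085), k4=(0.861, 0.086); state += dt/6·(k1+2k2+2k3+k4)
t=0.020: state=(0.217, 0.032)
t=0.040: state=(0.234, 0.033)
t=0.060: state=(0.252, 0.035)
continuing one RK4 step at a time; state shown every 50 steps (Δt=1):
t=1.000: state=(1.311, 0.161)
t=2.000: state=(1.831, 0.367)
t=3.000: state=(1.813, 0.574)
t=4.000: state=(1.733, 0.761)
t=5.000: state=(1.646, 0.927)
t=6.000: state=(1.555, 1.074)
t=7.000: state=(1.459, 1.201)
t=8.000: state=(1.357, 1.310)
t=9.000: state=(1.244, 1.402)
t=10.000: state=(1.113, 1.475)
t=11.000: state=(0.951, 1.531)
t=12.000: state=(0.720, 1.565)
t=13.000: state=(0.308, 1.568)
t=13.860: state=(-0.466, 1.526)
next step: t=13.880: state=(-0.492, 1.524) — v has crossed -0.47
linear interpolation between t=13.860 (-0.46589) and t=13.880 (-0.49165) → t≈13.863

t = 13.863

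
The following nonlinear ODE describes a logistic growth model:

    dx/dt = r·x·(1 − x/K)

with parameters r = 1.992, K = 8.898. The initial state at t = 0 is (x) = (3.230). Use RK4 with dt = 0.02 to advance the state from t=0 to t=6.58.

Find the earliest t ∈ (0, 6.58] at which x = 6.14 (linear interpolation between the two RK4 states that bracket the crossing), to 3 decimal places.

t=0.000: state=(3.230)
step 1 (dt=0.02): k1=(4.099), k2=(4.121), k3=(4.121), k4=(4.142); state += dt/6·(k1+2k2+2k3+k4)
t=0.020: state=(3.312)
t=0.040: state=(3.396)
t=0.060: state=(3.480)
continuing one RK4 step at a time; state shown every 25 steps (Δt=0.5):
t=0.500: state=(5.399)
t=0.680: state=(6.125)
next step: t=0.700: state=(6.200) — x has crossed 6.14
linear interpolation between t=0.680 (6.12454) and t=0.700 (6.20001) → t≈0.684

t = 0.684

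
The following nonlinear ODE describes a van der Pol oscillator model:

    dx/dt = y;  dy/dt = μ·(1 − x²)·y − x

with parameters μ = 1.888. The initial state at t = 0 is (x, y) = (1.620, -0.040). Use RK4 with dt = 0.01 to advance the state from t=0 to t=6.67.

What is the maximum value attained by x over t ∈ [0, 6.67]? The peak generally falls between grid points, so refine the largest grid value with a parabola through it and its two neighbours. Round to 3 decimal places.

t=0.000: state=(1.620, -0.040)
step 1 (dt=0.01): k1=(-0.040, -1.497), k2=(-0.047, -1.474), k3=(-0.047, -1.475), k4=(-0.055, -1.452); state += dt/6·(k1+2k2+2k3+k4)
t=0.010: state=(1.620, -0.055)
t=0.020: state=(1.619, -0.069)
t=0.030: state=(1.618, -0.083)
continuing one RK4 step at a time; state shown every 25 steps (Δt=0.25):
t=0.250: state=(1.573, -0.303)
t=0.500: state=(1.478, -0.447)
t=0.750: state=(1.352, -0.562)
t=1.000: state=(1.195, -0.697)
t=1.250: state=(0.998, -0.896)
t=1.500: state=(0.736, -1.234)
t=1.750: state=(0.357, -1.867)
t=2.000: state=(-0.239, -2.976)
t=2.250: state=(-1.102, -3.607)
t=2.500: state=(-1.803, -1.712)
t=2.750: state=(-2.009, -0.200)
t=3.000: state=(-1.995, 0.220)
t=3.250: state=(-1.923, 0.329)
t=3.500: state=(-1.835, 0.376)
t=3.750: state=(-1.736, 0.414)
t=4.000: state=(-1.627, 0.459)
t=4.250: state=(-1.506, 0.517)
t=4.500: state=(-1.367, 0.597)
t=4.750: state=(-1.204, 0.718)
t=5.000: state=(-1.002, 0.911)
t=5.250: state=(-0.737, 1.249)
t=5.500: state=(-0.353, 1.889)
t=5.750: state=(0.250, 3.009)
t=6.000: state=(1.119, 3.610)
t=6.250: state=(1.813, 1.674)
t=6.500: state=(2.013, 0.184)
t=6.670: state=(2.011, -0.149)
largest grid value and its neighbours: x(6.560)=2.01887, x(6.570)=2.01904, x(6.580)=2.01901
parabola through these three points peaks at t≈6.573 with x≈2.01906

max x = 2.019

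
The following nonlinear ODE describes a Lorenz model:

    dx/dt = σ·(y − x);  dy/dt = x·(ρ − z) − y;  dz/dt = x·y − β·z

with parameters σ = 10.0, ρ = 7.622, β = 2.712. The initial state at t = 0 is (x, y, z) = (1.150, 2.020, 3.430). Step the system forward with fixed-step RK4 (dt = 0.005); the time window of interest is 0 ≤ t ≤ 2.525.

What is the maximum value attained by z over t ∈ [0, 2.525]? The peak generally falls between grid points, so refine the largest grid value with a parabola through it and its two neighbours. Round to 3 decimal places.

max z = 8.893

t=0.000: state=(1.150, 2.020, 3.430)
step 1 (dt=0.005): k1=(8.700, 2.801, -6.979), k2=(8.553, 2.905, -6.880), k3=(8.559, 2.903, -6.881), k4=(8.417, 3.007, -6.782); state += dt/6·(k1+2k2+2k3+k4)
t=0.005: state=(1.193, 2.035, 3.396)
t=0.010: state=(1.234, 2.050, 3.362)
t=0.015: state=(1.274, 2.067, 3.330)
continuing one RK4 step at a time; state shown every 20 steps (Δt=0.1):
t=0.100: state=(1.852, 2.482, 2.918)
t=0.200: state=(2.517, 3.244, 2.777)
t=0.300: state=(3.335, 4.247, 3.086)
t=0.400: state=(4.317, 5.341, 3.982)
t=0.500: state=(5.293, 6.157, 5.506)
t=0.600: state=(5.906, 6.206, 7.303)
t=0.700: state=(5.828, 5.383, 8.597)
t=0.800: state=(5.124, 4.244, 8.864)
t=0.900: state=(4.231, 3.391, 8.297)
t=1.000: state=(3.528, 2.982, 7.385)
t=1.100: state=(3.145, 2.918, 6.477)
t=1.200: state=(3.055, 3.090, 5.744)
t=1.300: state=(3.195, 3.431, 5.267)
t=1.400: state=(3.508, 3.890, 5.091)
t=1.500: state=(3.937, 4.398, 5.239)
t=1.600: state=(4.399, 4.841, 5.695)
t=1.700: state=(4.780, 5.080, 6.357)
t=1.800: state=(4.964, 5.022, 7.024)
t=1.900: state=(4.895, 4.708, 7.468)
t=2.000: state=(4.624, 4.293, 7.570)
t=2.100: state=(4.279, 3.941, 7.368)
t=2.200: state=(3.981, 3.736, 6.995)
t=2.300: state=(3.801, 3.688, 6.589)
t=2.400: state=(3.754, 3.772, 6.252)
t=2.500: state=(3.827, 3.948, 6.045)
t=2.525: state=(3.860, 4.002, 6.018)
largest grid value and its neighbours: z(0.770)=8.89184, z(0.775)=8.89307, z(0.780)=8.89187
parabola through these three points peaks at t≈0.775 with z≈8.89307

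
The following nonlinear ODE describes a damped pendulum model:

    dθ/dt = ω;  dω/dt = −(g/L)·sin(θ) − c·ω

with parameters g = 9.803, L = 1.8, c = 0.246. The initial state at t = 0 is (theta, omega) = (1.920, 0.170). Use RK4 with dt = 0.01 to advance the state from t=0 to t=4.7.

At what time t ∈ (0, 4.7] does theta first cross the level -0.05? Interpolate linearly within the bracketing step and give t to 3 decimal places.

t = 0.955

t=0.000: state=(1.920, 0.170)
step 1 (dt=0.01): k1=(0.170, -5.159), k2=(0.144, -5.151), k3=(0.144, -5.152), k4=(0.118, -5.144); state += dt/6·(k1+2k2+2k3+k4)
t=0.010: state=(1.921, 0.118)
t=0.020: state=(1.922, 0.067)
t=0.030: state=(1.923, 0.016)
continuing one RK4 step at a time; state shown every 20 steps (Δt=0.2):
t=0.200: state=(1.852, -0.843)
t=0.400: state=(1.583, -1.848)
t=0.600: state=(1.117, -2.790)
t=0.800: state=(0.488, -3.413)
t=0.950: state=(-0.033, -3.468)
next step: t=0.960: state=(-0.068, -3.457) — theta has crossed -0.05
linear interpolation between t=0.950 (-0.03316) and t=0.960 (-0.06779) → t≈0.955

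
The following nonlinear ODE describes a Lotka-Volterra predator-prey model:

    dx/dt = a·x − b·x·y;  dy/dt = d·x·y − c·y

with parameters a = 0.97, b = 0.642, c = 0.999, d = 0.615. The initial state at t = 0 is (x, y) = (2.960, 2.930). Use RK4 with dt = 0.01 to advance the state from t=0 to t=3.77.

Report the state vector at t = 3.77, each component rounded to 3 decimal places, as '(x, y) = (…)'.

(x, y) = (0.897, 0.567)

t=0.000: state=(2.960, 2.930)
step 1 (dt=0.01): k1=(-2.697, 2.407), k2=(-2.707, 2.392), k3=(-2.707, 2.392), k4=(-2.717, 2.377); state += dt/6·(k1+2k2+2k3+k4)
t=0.010: state=(2.933, 2.954)
t=0.020: state=(2.906, 2.978)
t=0.030: state=(2.878, 3.001)
continuing one RK4 step at a time; state shown every 20 steps (Δt=0.2):
t=0.200: state=(2.399, 3.337)
t=0.400: state=(1.868, 3.550)
t=0.600: state=(1.434, 3.557)
t=0.800: state=(1.112, 3.403)
t=1.000: state=(0.886, 3.148)
t=1.200: state=(0.732, 2.846)
t=1.400: state=(0.629, 2.533)
t=1.600: state=(0.563, 2.231)
t=1.800: state=(0.522, 1.953)
t=2.000: state=(0.502, 1.703)
t=2.200: state=(0.497, 1.482)
t=2.400: state=(0.505, 1.291)
t=2.600: state=(0.525, 1.126)
t=2.800: state=(0.557, 0.985)
t=3.000: state=(0.600, 0.866)
t=3.200: state=(0.656, 0.766)
t=3.400: state=(0.726, 0.683)
t=3.600: state=(0.811, 0.615)
t=3.770: state=(0.897, 0.567)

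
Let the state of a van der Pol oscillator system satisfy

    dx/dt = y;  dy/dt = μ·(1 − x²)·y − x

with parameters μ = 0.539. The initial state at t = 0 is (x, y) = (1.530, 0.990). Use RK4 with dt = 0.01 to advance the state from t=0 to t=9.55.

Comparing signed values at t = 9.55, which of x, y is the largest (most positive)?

largest component: y

t=0.000: state=(1.530, 0.990)
step 1 (dt=0.01): k1=(0.990, -2.246), k2=(0.979, -2.250), k3=(0.979, -2.250), k4=(0.967, -2.255); state += dt/6·(k1+2k2+2k3+k4)
t=0.010: state=(1.540, 0.967)
t=0.020: state=(1.549, 0.945)
t=0.030: state=(1.559, 0.922)
continuing one RK4 step at a time; state shown every 50 steps (Δt=0.5):
t=0.500: state=(1.751, -0.054)
t=1.000: state=(1.548, -0.703)
t=1.500: state=(1.076, -1.181)
t=2.000: state=(0.354, -1.723)
t=2.500: state=(-0.634, -2.141)
t=3.000: state=(-1.585, -1.414)
t=3.500: state=(-1.945, -0.091)
t=4.000: state=(-1.785, 0.643)
t=4.500: state=(-1.349, 1.089)
t=5.000: state=(-0.687, 1.583)
t=5.500: state=(0.251, 2.148)
t=6.000: state=(1.330, 1.910)
t=6.500: state=(1.942, 0.497)
t=7.000: state=(1.922, -0.458)
t=7.500: state=(1.563, -0.943)
t=8.000: state=(0.984, -1.386)
t=8.500: state=(0.152, -1.960)
t=9.000: state=(-0.931, -2.210)
t=9.500: state=(-1.801, -1.066)
t=9.550: state=(-1.851, -0.912)
compare at T: x=-1.851, y=-0.912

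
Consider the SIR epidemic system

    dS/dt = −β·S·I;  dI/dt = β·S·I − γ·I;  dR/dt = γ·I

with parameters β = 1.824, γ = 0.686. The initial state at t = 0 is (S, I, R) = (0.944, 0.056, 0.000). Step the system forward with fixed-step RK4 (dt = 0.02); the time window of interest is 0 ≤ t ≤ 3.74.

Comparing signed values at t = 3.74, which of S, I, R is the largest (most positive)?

t=0.000: state=(0.944, 0.056, 0.000)
step 1 (dt=0.02): k1=(-0.096, 0.058, 0.038), k2=(-0.097, 0.059, 0.039), k3=(-0.097, 0.059, 0.039), k4=(-0.098, 0.059, 0.039); state += dt/6·(k1+2k2+2k3+k4)
t=0.020: state=(0.942, 0.057, 0.001)
t=0.040: state=(0.940, 0.058, 0.002)
t=0.060: state=(0.938, 0.060, 0.002)
continuing one RK4 step at a time; state shown every 10 steps (Δt=0.2):
t=0.200: state=(0.923, 0.069, 0.009)
t=0.400: state=(0.898, 0.083, 0.019)
t=0.600: state=(0.868, 0.100, 0.032)
t=0.800: state=(0.834, 0.119, 0.047)
t=1.000: state=(0.796, 0.140, 0.064)
t=1.200: state=(0.753, 0.162, 0.085)
t=1.400: state=(0.707, 0.184, 0.109)
t=1.600: state=(0.658, 0.206, 0.136)
t=1.800: state=(0.608, 0.226, 0.165)
t=2.000: state=(0.558, 0.244, 0.198)
t=2.200: state=(0.509, 0.259, 0.232)
t=2.400: state=(0.462, 0.269, 0.268)
t=2.600: state=(0.419, 0.276, 0.306)
t=2.800: state=(0.378, 0.278, 0.344)
t=3.000: state=(0.342, 0.276, 0.382)
t=3.200: state=(0.309, 0.271, 0.419)
t=3.400: state=(0.281, 0.263, 0.456)
t=3.600: state=(0.255, 0.253, 0.492)
t=3.740: state=(0.240, 0.245, 0.515)
compare at T: S=0.240, I=0.245, R=0.515

largest component: R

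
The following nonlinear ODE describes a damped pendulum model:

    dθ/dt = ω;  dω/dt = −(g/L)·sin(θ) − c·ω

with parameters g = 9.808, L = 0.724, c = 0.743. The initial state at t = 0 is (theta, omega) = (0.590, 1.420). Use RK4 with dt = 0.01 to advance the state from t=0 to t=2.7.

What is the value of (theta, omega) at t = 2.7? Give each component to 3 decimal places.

(theta, omega) = (-0.255, -0.256)

t=0.000: state=(0.590, 1.420)
step 1 (dt=0.01): k1=(1.420, -8.592), k2=(1.377, -8.640), k3=(1.377, -8.637), k4=(1.334, -8.682); state += dt/6·(k1+2k2+2k3+k4)
t=0.010: state=(0.604, 1.334)
t=0.020: state=(0.617, 1.246)
t=0.030: state=(0.629, 1.158)
continuing one RK4 step at a time; state shown every 10 steps (Δt=0.1):
t=0.100: state=(0.688, 0.532)
t=0.200: state=(0.697, -0.347)
t=0.300: state=(0.622, -1.128)
t=0.400: state=(0.477, -1.733)
t=0.500: state=(0.283, -2.095)
t=0.600: state=(0.068, -2.171)
t=0.700: state=(-0.141, -1.964)
t=0.800: state=(-0.317, -1.521)
t=0.900: state=(-0.440, -0.922)
t=1.000: state=(-0.500, -0.258)
t=1.100: state=(-0.493, 0.388)
t=1.200: state=(-0.425, 0.943)
t=1.300: state=(-0.309, 1.347)
t=1.400: state=(-0.162, 1.556)
t=1.500: state=(-0.005, 1.552)
t=1.600: state=(0.142, 1.349)
t=1.700: state=(0.260, 0.987)
t=1.800: state=(0.336, 0.528)
t=1.900: state=(0.364, 0.038)
t=2.000: state=(0.344, -0.422)
t=2.100: state=(0.282, -0.798)
t=2.200: state=(0.189, -1.048)
t=2.300: state=(0.078, -1.146)
t=2.400: state=(-0.035, -1.091)
t=2.500: state=(-0.136, -0.898)
t=2.600: state=(-0.211, -0.605)
t=2.700: state=(-0.255, -0.256)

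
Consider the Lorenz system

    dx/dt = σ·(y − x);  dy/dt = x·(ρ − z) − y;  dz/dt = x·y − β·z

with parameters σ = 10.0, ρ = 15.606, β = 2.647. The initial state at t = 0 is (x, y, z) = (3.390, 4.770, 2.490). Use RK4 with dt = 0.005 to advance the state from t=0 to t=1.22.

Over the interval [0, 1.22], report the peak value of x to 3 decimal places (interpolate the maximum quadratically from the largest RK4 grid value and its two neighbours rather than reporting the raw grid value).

t=0.000: state=(3.390, 4.770, 2.490)
step 1 (dt=0.005): k1=(13.800, 39.693, 9.579), k2=(14.447, 39.964, 10.020), k3=(14.438, 39.981, 10.028), k4=(15.077, 40.267, 10.483); state += dt/6·(k1+2k2+2k3+k4)
t=0.005: state=(3.462, 4.970, 2.540)
t=0.010: state=(3.541, 5.173, 2.595)
t=0.015: state=(3.625, 5.379, 2.655)
continuing one RK4 step at a time; state shown every 10 steps (Δt=0.05):
t=0.050: state=(4.381, 6.930, 3.242)
t=0.100: state=(5.917, 9.488, 4.825)
t=0.150: state=(7.901, 12.171, 7.763)
t=0.200: state=(10.024, 14.009, 12.396)
t=0.250: state=(11.581, 13.496, 18.006)
t=0.300: state=(11.684, 10.071, 22.366)
t=0.350: state=(10.065, 5.485, 23.589)
t=0.400: state=(7.467, 2.022, 22.165)
t=0.450: state=(4.907, 0.293, 19.725)
t=0.500: state=(2.944, -0.279, 17.272)
t=0.550: state=(1.654, -0.337, 15.097)
t=0.600: state=(0.890, -0.237, 13.208)
t=0.650: state=(0.471, -0.124, 11.565)
t=0.700: state=(0.256, -0.038, 10.130)
t=0.750: state=(0.154, 0.023, 8.874)
t=0.800: state=(0.112, 0.068, 7.774)
t=0.850: state=(0.103, 0.107, 6.811)
t=0.900: state=(0.114, 0.150, 5.967)
t=0.950: state=(0.139, 0.205, 5.229)
t=1.000: state=(0.180, 0.277, 4.582)
t=1.050: state=(0.239, 0.379, 4.017)
t=1.100: state=(0.322, 0.521, 3.525)
t=1.150: state=(0.441, 0.723, 3.099)
t=1.200: state=(0.610, 1.011, 2.736)
t=1.220: state=(0.696, 1.158, 2.609)
largest grid value and its neighbours: x(0.275)=11.85607, x(0.280)=11.85857, x(0.285)=11.84269
parabola through these three points peaks at t≈0.278 with x≈11.85979

max x = 11.860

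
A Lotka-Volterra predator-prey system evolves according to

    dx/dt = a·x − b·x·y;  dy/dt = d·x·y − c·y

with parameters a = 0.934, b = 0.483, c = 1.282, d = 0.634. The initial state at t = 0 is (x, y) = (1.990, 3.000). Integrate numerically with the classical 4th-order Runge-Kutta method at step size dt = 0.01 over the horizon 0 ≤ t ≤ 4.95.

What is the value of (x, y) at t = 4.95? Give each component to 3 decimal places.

(x, y) = (2.855, 2.352)

t=0.000: state=(1.990, 3.000)
step 1 (dt=0.01): k1=(-1.025, -0.061), k2=(-1.022, -0.071), k3=(-1.022, -0.071), k4=(-1.019, -0.080); state += dt/6·(k1+2k2+2k3+k4)
t=0.010: state=(1.980, 2.999)
t=0.020: state=(1.970, 2.998)
t=0.030: state=(1.960, 2.997)
continuing one RK4 step at a time; state shown every 20 steps (Δt=0.2):
t=0.200: state=(1.798, 2.951)
t=0.400: state=(1.638, 2.838)
t=0.600: state=(1.512, 2.681)
t=0.800: state=(1.419, 2.498)
t=1.000: state=(1.357, 2.304)
t=1.200: state=(1.321, 2.112)
t=1.400: state=(1.310, 1.931)
t=1.600: state=(1.321, 1.765)
t=1.800: state=(1.353, 1.618)
t=2.000: state=(1.404, 1.491)
t=2.200: state=(1.473, 1.384)
t=2.400: state=(1.560, 1.298)
t=2.600: state=(1.664, 1.232)
t=2.800: state=(1.785, 1.186)
t=3.000: state=(1.922, 1.161)
t=3.200: state=(2.071, 1.157)
t=3.400: state=(2.231, 1.176)
t=3.600: state=(2.396, 1.220)
t=3.800: state=(2.559, 1.293)
t=4.000: state=(2.709, 1.397)
t=4.200: state=(2.835, 1.537)
t=4.400: state=(2.921, 1.714)
t=4.600: state=(2.954, 1.926)
t=4.800: state=(2.923, 2.165)
t=4.950: state=(2.855, 2.352)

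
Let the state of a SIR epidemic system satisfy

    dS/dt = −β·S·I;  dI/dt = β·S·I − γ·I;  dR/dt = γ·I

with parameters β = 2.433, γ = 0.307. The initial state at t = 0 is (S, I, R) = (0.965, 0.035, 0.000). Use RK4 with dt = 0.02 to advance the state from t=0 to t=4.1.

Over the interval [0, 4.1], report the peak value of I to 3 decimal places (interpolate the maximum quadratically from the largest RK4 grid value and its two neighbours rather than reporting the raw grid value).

max I = 0.617

t=0.000: state=(0.965, 0.035, 0.000)
step 1 (dt=0.02): k1=(-0.082, 0.071, 0.011), k2=(-0.084, 0.073, 0.011), k3=(-0.084, 0.073, 0.011), k4=(-0.085, 0.074, 0.011); state += dt/6·(k1+2k2+2k3+k4)
t=0.020: state=(0.963, 0.036, 0.000)
t=0.040: state=(0.962, 0.038, 0.000)
t=0.060: state=(0.960, 0.040, 0.001)
continuing one RK4 step at a time; state shown every 10 steps (Δt=0.2):
t=0.200: state=(0.945, 0.052, 0.003)
t=0.400: state=(0.916, 0.078, 0.007)
t=0.600: state=(0.875, 0.113, 0.012)
t=0.800: state=(0.819, 0.160, 0.021)
t=1.000: state=(0.747, 0.221, 0.032)
t=1.200: state=(0.659, 0.293, 0.048)
t=1.400: state=(0.561, 0.370, 0.068)
t=1.600: state=(0.460, 0.446, 0.093)
t=1.800: state=(0.364, 0.513, 0.123)
t=2.000: state=(0.280, 0.564, 0.156)
t=2.200: state=(0.211, 0.597, 0.192)
t=2.400: state=(0.157, 0.614, 0.229)
t=2.600: state=(0.116, 0.617, 0.267)
t=2.800: state=(0.086, 0.609, 0.305)
t=3.000: state=(0.064, 0.594, 0.342)
t=3.200: state=(0.048, 0.574, 0.378)
t=3.400: state=(0.037, 0.551, 0.412)
t=3.600: state=(0.028, 0.527, 0.445)
t=3.800: state=(0.022, 0.501, 0.477)
t=4.000: state=(0.017, 0.476, 0.507)
t=4.100: state=(0.016, 0.463, 0.521)
largest grid value and its neighbours: I(2.520)=0.61702, I(2.540)=0.61711, I(2.560)=0.61708
parabola through these three points peaks at t≈2.546 with I≈0.61711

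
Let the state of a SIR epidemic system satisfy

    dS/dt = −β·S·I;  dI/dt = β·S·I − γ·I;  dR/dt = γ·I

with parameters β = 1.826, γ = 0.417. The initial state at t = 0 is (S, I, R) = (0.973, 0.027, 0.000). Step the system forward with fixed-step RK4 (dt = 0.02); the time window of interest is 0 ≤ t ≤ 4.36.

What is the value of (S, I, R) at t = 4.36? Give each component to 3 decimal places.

t=0.000: state=(0.973, 0.027, 0.000)
step 1 (dt=0.02): k1=(-0.048, 0.037, 0.011), k2=(-0.049, 0.037, 0.011), k3=(-0.049, 0.037, 0.011), k4=(-0.049, 0.038, 0.012); state += dt/6·(k1+2k2+2k3+k4)
t=0.020: state=(0.972, 0.028, 0.000)
t=0.040: state=(0.971, 0.029, 0.000)
t=0.060: state=(0.970, 0.029, 0.001)
continuing one RK4 step at a time; state shown every 10 steps (Δt=0.2):
t=0.200: state=(0.962, 0.035, 0.003)
t=0.400: state=(0.948, 0.046, 0.006)
t=0.600: state=(0.930, 0.060, 0.010)
t=0.800: state=(0.907, 0.077, 0.016)
t=1.000: state=(0.879, 0.098, 0.023)
t=1.200: state=(0.844, 0.124, 0.033)
t=1.400: state=(0.802, 0.154, 0.044)
t=1.600: state=(0.754, 0.188, 0.058)
t=1.800: state=(0.699, 0.225, 0.075)
t=2.000: state=(0.639, 0.265, 0.096)
t=2.200: state=(0.576, 0.304, 0.120)
t=2.400: state=(0.512, 0.341, 0.147)
t=2.600: state=(0.449, 0.374, 0.176)
t=2.800: state=(0.390, 0.401, 0.209)
t=3.000: state=(0.335, 0.421, 0.243)
t=3.200: state=(0.287, 0.434, 0.279)
t=3.400: state=(0.244, 0.440, 0.315)
t=3.600: state=(0.208, 0.440, 0.352)
t=3.800: state=(0.177, 0.434, 0.389)
t=4.000: state=(0.152, 0.424, 0.424)
t=4.200: state=(0.130, 0.411, 0.459)
t=4.360: state=(0.116, 0.398, 0.486)

(S, I, R) = (0.116, 0.398, 0.486)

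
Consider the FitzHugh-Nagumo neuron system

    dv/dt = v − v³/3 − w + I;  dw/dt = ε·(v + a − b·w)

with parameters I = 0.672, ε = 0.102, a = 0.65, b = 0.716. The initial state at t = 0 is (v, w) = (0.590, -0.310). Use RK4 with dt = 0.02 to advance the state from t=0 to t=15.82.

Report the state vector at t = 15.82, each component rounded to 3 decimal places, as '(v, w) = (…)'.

t=0.000: state=(0.590, -0.310)
step 1 (dt=0.02): k1=(1.504, 0.149), k2=(1.512, 0.151), k3=(1.512, 0.151), k4=(1.520, 0.152); state += dt/6·(k1+2k2+2k3+k4)
t=0.020: state=(0.620, -0.307)
t=0.040: state=(0.651, -0.304)
t=0.060: state=(0.682, -0.301)
continuing one RK4 step at a time; state shown every 50 steps (Δt=1):
t=1.000: state=(1.846, -0.094)
t=2.000: state=(1.963, 0.168)
t=3.000: state=(1.886, 0.410)
t=4.000: state=(1.797, 0.626)
t=5.000: state=(1.705, 0.818)
t=6.000: state=(1.610, 0.987)
t=7.000: state=(1.511, 1.135)
t=8.000: state=(1.405, 1.263)
t=9.000: state=(1.289, 1.370)
t=10.000: state=(1.156, 1.458)
t=11.000: state=(0.993, 1.525)
t=12.000: state=(0.767, 1.569)
t=13.000: state=(0.377, 1.580)
t=14.000: state=(-0.514, 1.532)
t=15.000: state=(-1.759, 1.369)
t=15.820: state=(-1.947, 1.189)

(v, w) = (-1.947, 1.189)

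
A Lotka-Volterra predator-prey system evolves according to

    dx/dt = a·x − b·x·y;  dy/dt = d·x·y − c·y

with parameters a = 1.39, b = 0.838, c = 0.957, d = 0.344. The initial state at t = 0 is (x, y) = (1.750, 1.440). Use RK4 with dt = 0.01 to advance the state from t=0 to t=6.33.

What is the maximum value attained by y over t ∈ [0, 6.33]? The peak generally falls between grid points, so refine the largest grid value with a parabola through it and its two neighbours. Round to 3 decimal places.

t=0.000: state=(1.750, 1.440)
step 1 (dt=0.01): k1=(0.321, -0.511), k2=(0.325, -0.509), k3=(0.325, -0.509), k4=(0.329, -0.508); state += dt/6·(k1+2k2+2k3+k4)
t=0.010: state=(1.753, 1.435)
t=0.020: state=(1.757, 1.430)
t=0.030: state=(1.760, 1.425)
continuing one RK4 step at a time; state shown every 25 steps (Δt=0.25):
t=0.250: state=(1.855, 1.323)
t=0.500: state=(2.011, 1.230)
t=0.750: state=(2.217, 1.161)
t=1.000: state=(2.473, 1.117)
t=1.250: state=(2.776, 1.102)
t=1.500: state=(3.116, 1.117)
t=1.750: state=(3.474, 1.168)
t=2.000: state=(3.817, 1.258)
t=2.250: state=(4.096, 1.393)
t=2.500: state=(4.254, 1.572)
t=2.750: state=(4.238, 1.785)
t=3.000: state=(4.031, 2.008)
t=3.250: state=(3.668, 2.203)
t=3.500: state=(3.224, 2.333)
t=3.750: state=(2.782, 2.377)
t=4.000: state=(2.400, 2.337)
t=4.250: state=(2.103, 2.232)
t=4.500: state=(1.893, 2.085)
t=4.750: state=(1.761, 1.920)
t=5.000: state=(1.697, 1.753)
t=5.250: state=(1.692, 1.596)
t=5.500: state=(1.741, 1.455)
t=5.750: state=(1.840, 1.336)
t=6.000: state=(1.990, 1.239)
t=6.250: state=(2.190, 1.167)
t=6.330: state=(2.265, 1.150)
largest grid value and its neighbours: y(3.740)=2.37721, y(3.750)=2.37728, y(3.760)=2.37721
parabola through these three points peaks at t≈3.750 with y≈2.37728

max y = 2.377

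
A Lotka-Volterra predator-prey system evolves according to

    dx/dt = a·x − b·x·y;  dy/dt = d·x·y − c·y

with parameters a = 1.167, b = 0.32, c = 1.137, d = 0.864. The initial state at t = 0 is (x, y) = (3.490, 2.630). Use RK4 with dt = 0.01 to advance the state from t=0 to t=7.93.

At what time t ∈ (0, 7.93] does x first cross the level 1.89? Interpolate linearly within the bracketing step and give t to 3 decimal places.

t = 0.837

t=0.000: state=(3.490, 2.630)
step 1 (dt=0.01): k1=(1.136, 4.940), k2=(1.110, 5.000), k3=(1.109, 5.000), k4=(1.083, 5.060); state += dt/6·(k1+2k2+2k3+k4)
t=0.010: state=(3.501, 2.680)
t=0.020: state=(3.512, 2.731)
t=0.030: state=(3.522, 2.784)
continuing one RK4 step at a time; state shown every 50 steps (Δt=0.5):
t=0.500: state=(3.090, 6.672)
t=0.830: state=(1.914, 9.394)
next step: t=0.840: state=(1.879, 9.441) — x has crossed 1.89
linear interpolation between t=0.830 (1.91357) and t=0.840 (1.87856) → t≈0.837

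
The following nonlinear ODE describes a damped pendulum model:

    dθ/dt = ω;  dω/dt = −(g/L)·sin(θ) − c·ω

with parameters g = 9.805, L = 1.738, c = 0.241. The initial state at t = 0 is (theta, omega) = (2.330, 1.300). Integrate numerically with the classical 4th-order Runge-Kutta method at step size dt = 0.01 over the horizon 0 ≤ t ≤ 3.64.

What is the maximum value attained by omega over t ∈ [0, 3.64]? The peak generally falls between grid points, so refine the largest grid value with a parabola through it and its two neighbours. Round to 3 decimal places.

t=0.000: state=(2.330, 1.300)
step 1 (dt=0.01): k1=(1.300, -4.406), k2=(1.278, -4.375), k3=(1.278, -4.375), k4=(1.256, -4.345); state += dt/6·(k1+2k2+2k3+k4)
t=0.010: state=(2.343, 1.256)
t=0.020: state=(2.355, 1.213)
t=0.030: state=(2.367, 1.171)
continuing one RK4 step at a time; state shown every 20 steps (Δt=0.2):
t=0.200: state=(2.509, 0.523)
t=0.400: state=(2.548, -0.125)
t=0.600: state=(2.459, -0.766)
t=0.800: state=(2.235, -1.506)
t=1.000: state=(1.846, -2.404)
t=1.200: state=(1.267, -3.377)
t=1.400: state=(0.514, -4.060)
t=1.600: state=(-0.304, -3.976)
t=1.800: state=(-1.023, -3.111)
t=2.000: state=(-1.527, -1.915)
t=2.200: state=(-1.790, -0.733)
t=2.400: state=(-1.826, 0.367)
t=2.600: state=(-1.646, 1.432)
t=2.800: state=(-1.256, 2.453)
t=3.000: state=(-0.680, 3.239)
t=3.200: state=(0.001, 3.447)
t=3.400: state=(0.649, 2.927)
t=3.600: state=(1.140, 1.926)
t=3.640: state=(1.212, 1.701)
largest grid value and its neighbours: omega(3.150)=3.46456, omega(3.160)=3.46490, omega(3.170)=3.46331
parabola through these three points peaks at t≈3.157 with omega≈3.46500

max omega = 3.465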